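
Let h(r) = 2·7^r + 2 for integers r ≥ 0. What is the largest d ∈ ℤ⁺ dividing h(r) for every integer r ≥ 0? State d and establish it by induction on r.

d = 4

Computing the first values: h(0) = 4 and h(1) = 16; gcd(4, 16) = 4, so d ≤ 4.
We prove 4 | 2·7^r + 2 for all r ≥ 0 by induction on r.
When r = 0: h(0) = 4 = 4·(1), so 4 | h(0).
Inductive step: suppose the statement holds for some m ≥ 0, i.e. 4 | h(m). Then
h(m+1) = 2·7^(m+1) + 2 = 7·(2·7^m + 2) - 12 = 7·h(m) - 12. The first term is divisible by 4 by the inductive hypothesis, and -12 is divisible by 4. Hence 4 | h(m+1).
By induction, the statement is established for all r ≥ 0.
Therefore the largest such d is 4.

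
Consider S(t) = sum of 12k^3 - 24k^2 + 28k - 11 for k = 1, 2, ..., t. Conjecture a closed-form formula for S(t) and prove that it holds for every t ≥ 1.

We claim S(t) = t(3t^3 - 2t^2 + 5t - 1) for all t ≥ 1.
For the base case t = 1: S(1) = 5, and the closed form gives 5. They agree.
For the inductive step, assume it holds for an arbitrary k ≥ 1, so S(k) = k(3k^3 - 2k^2 + 5k - 1).
Then S(k+1) = S(k) + (12k^3 + 12k^2 + 16k + 5) = (k(3k^3 - 2k^2 + 5k - 1)) + (12k^3 + 12k^2 + 16k + 5).
Simplifying, S(k+1) = (k + 1)(3k^3 + 7k^2 + 10k + 5) = (k+1)(3(k+1)^3 - 2(k+1)^2 + 5(k+1) - 1),
which is the closed form with t = k+1.
By induction, the statement is established for all t ≥ 1.

S(t) = t(3t^3 - 2t^2 + 5t - 1)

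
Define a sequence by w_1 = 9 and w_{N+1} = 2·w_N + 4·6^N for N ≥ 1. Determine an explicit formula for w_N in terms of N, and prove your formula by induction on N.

w_N = 3·2^(N - 1) + 6^N

Computing the first terms: w_1 = 9, w_2 = 42, w_3 = 228. This suggests w_N = 3·2^(N - 1) + 6^N.
Base case (N = 1): the formula gives 9 = 9 = w_1.
For the inductive step, assume it holds for an arbitrary r ≥ 1, so w_r = 3·2^(r - 1) + 6^r.
Then w_{r+1} = 2·w_r + 4·6^r = 2·(3·2^(r - 1) + 6^r) + 4·6^r = 3·2^r + 6^(r + 1) = 3·2^((r+1) - 1) + 6^(r+1),
which is the claimed formula at N = r+1.
By the principle of mathematical induction, the result holds for all N ≥ 1.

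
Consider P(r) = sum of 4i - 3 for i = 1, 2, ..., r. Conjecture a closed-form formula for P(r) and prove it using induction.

P(r) = r(2r - 1)

We claim P(r) = r(2r - 1) for all r ≥ 1.
For the base case r = 1: P(1) = 1, and the closed form gives 1. They agree.
Inductive step: assume the claim holds for r = i, so P(i) = i(2i - 1).
Then P(i+1) = P(i) + (4i + 1) = (i(2i - 1)) + (4i + 1).
Simplifying, P(i+1) = (i + 1)(2i + 1) = (i+1)(2(i+1) - 1),
which is the closed form with r = i+1.
This completes the induction.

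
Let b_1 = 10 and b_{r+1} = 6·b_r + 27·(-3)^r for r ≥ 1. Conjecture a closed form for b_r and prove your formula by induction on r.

Computing the first terms: b_1 = 10, b_2 = -21, b_3 = 117. This suggests b_r = (-3)^(r + 1) + 6^(r - 1).
Base step (r = 1): the formula gives 10 = 10 = b_1.
Suppose the result is true for r = k, so b_k = (-3)^(k + 1) + 6^(k - 1).
Then b_{k+1} = 6·b_k + 27·(-3)^k = 6·((-3)^(k + 1) + 6^(k - 1)) + 27·(-3)^k = (-3)^(k + 2) + 6^k = (-3)^((k+1) + 1) + 6^((k+1) - 1),
which is the claimed formula at r = k+1.
This completes the induction.

b_r = (-3)^(r + 1) + 6^(r - 1)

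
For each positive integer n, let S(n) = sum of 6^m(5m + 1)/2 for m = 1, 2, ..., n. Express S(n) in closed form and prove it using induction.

We claim S(n) = 3·6^n·n for all n ≥ 1.
Base case (n = 1): S(1) = 18, and the closed form gives 18. They agree.
Suppose the result is true for n = m, so S(m) = 3·6^m·m.
Then S(m+1) = S(m) + (6^m(15m + 18)) = (3·6^m·m) + (6^m(15m + 18)).
Simplifying, S(m+1) = 18·6^m(m + 1) = 3·6^(m+1)·(m+1),
which is the closed form with n = m+1.
Hence, by induction on n, the claim holds for every n ≥ 1.

S(n) = 3·6^n·n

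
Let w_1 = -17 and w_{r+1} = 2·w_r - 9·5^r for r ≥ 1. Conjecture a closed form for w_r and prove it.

w_r = -2^r - 3·5^r

Computing the first terms: w_1 = -17, w_2 = -79, w_3 = -383. This suggests w_r = -2^r - 3·5^r.
Base step (r = 1): the formula gives -17 = -17 = w_1.
Suppose the result is true for r = p, so w_p = -2^p - 3·5^p.
Then w_{p+1} = 2·w_p - 9·5^p = 2·(-2^p - 3·5^p) - 9·5^p = -2^(p + 1) - 3·5^(p + 1),
which is the claimed formula at r = p+1.
By the principle of mathematical induction, the result holds for all r ≥ 1.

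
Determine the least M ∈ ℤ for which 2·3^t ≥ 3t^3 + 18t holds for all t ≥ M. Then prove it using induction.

M = 5

At t = 4: 162 < 264, so the inequality fails and M ≥ 5. We prove 2·3^t ≥ 3t^3 + 18t for all t ≥ 5.
For the base case t = 5: 2·3^t = 486 and 3t^3 + 18t = 465, so 486 ≥ 465.
Inductive step: assume the claim holds for t = m, so 2·3^m ≥ 3m^3 + 18m.
Then 2·3^(m + 1) = 3·(2·3^m) ≥ 3·(3m^3 + 18m).
Also, for m ≥ 5 we have 3·(3m^3 + 18m) ≥ 3(m+1)^3 + 18(m+1), since 3·(3m^3 + 18m) − (3(m+1)^3 + 18(m+1)) = 6m^3 - 9m^2 + 27m - 21, which is nonnegative for all m ≥ 5.
Combining, 2·3^(m + 1) ≥ 3(m+1)^3 + 18(m+1).
By induction, the statement is established for all t ≥ 5.
Hence the smallest such M is 5.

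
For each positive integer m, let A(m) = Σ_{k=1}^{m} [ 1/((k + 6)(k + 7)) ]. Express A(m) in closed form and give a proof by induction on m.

We claim A(m) = m/(7(m + 7)) for all m ≥ 1.
Base step (m = 1): A(1) = 1/56, and the closed form gives 1/56. They agree.
Inductive step: assume the claim holds for m = k, so A(k) = k/(7(k + 7)).
Then A(k+1) = A(k) + (1/((k + 7)(k + 8))) = (k/(7(k + 7))) + (1/((k + 7)(k + 8))).
Simplifying, A(k+1) = (k + 1)/(7(k + 8)) = (k+1)/(7((k+1) + 7)),
which is the closed form with m = k+1.
By induction, the statement is established for all m ≥ 1.

A(m) = m/(7(m + 7))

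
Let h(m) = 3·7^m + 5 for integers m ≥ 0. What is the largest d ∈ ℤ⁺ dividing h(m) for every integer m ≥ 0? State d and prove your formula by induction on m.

d = 2

Computing the first values: h(0) = 8 and h(1) = 26; gcd(8, 26) = 2, so d ≤ 2.
We prove 2 | 3·7^m + 5 for all m ≥ 0 by induction on m.
Base step (m = 0): h(0) = 8 = 2·(4), so 2 | h(0).
Suppose the result is true for m = p, i.e. 2 | h(p). Then
h(p+1) = 3·7^(p+1) + 5 = 7·(3·7^p + 5) - 30 = 7·h(p) - 30. The first term is divisible by 2 by the inductive hypothesis, and -30 is divisible by 2. Hence 2 | h(p+1).
By induction, the statement is established for all m ≥ 0.
Therefore the largest such d is 2.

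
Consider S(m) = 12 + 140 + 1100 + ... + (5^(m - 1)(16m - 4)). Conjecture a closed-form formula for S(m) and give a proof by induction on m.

S(m) = 2·5^m(2m - 1) + 2

We claim S(m) = 2·5^m(2m - 1) + 2 for all m ≥ 1.
When m = 1: S(1) = 12, and the closed form gives 12. They agree.
For the inductive step, assume it holds for an arbitrary r ≥ 1, so S(r) = 2·5^r(2r - 1) + 2.
Then S(r+1) = S(r) + (5^r(16r + 12)) = (2·5^r(2r - 1) + 2) + (5^r(16r + 12)).
Simplifying, S(r+1) = 20·5^r·r + 10·5^r + 2 = 2·5^(r+1)(2(r+1) - 1) + 2,
which is the closed form with m = r+1.
Hence, by induction on m, the claim holds for every m ≥ 1.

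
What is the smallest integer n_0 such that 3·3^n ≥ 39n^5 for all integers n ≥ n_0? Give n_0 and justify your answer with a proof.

n_0 = 15

At n = 14: 14348907 < 20975136, so the inequality fails and n_0 ≥ 15. We prove 3·3^n ≥ 39n^5 for all n ≥ 15.
When n = 15: 3·3^n = 43046721 and 39n^5 = 29615625, so 43046721 ≥ 29615625.
For the inductive step, assume it holds for an arbitrary r ≥ 15, so 3·3^r ≥ 39r^5.
Then 3·3^(r + 1) = 3·(3·3^r) ≥ 3·(39r^5).
Also, for r ≥ 15 we have 3·(39r^5) ≥ 39(r+1)^5, since 3 ≥ (1 + 1/r)^5 for all r ≥ 15.
Combining, 3·3^(r + 1) ≥ 39(r+1)^5.
This completes the induction.
Hence the smallest such n_0 is 15.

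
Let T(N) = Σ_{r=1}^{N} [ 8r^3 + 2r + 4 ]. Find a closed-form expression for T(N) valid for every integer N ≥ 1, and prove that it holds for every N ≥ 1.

We claim T(N) = N(2N^3 + 4N^2 + 3N + 5) for all N ≥ 1.
For the base case N = 1: T(1) = 14, and the closed form gives 14. They agree.
Inductive step: assume the claim holds for N = r, so T(r) = r(2r^3 + 4r^2 + 3r + 5).
Then T(r+1) = T(r) + (2r + 8(r + 1)^3 + 6) = (r(2r^3 + 4r^2 + 3r + 5)) + (2r + 8(r + 1)^3 + 6).
Simplifying, T(r+1) = (r + 1)(2r^3 + 10r^2 + 17r + 14) = (r+1)(2(r+1)^3 + 4(r+1)^2 + 3(r+1) + 5),
which is the closed form with N = r+1.
By the principle of mathematical induction, the result holds for all N ≥ 1.

T(N) = N(2N^3 + 4N^2 + 3N + 5)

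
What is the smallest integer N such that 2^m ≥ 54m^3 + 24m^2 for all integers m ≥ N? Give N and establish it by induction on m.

At m = 18: 262144 < 322704, so the inequality fails and N ≥ 19. We prove 2^m ≥ 54m^3 + 24m^2 for all m ≥ 19.
Base step (m = 19): 2^m = 524288 and 54m^3 + 24m^2 = 379050, so 524288 ≥ 379050.
For the inductive step, assume it holds for an arbitrary k ≥ 19, so 2^k ≥ 54k^3 + 24k^2.
Then 2^(k + 1) = 2·(2^k) ≥ 2·(54k^3 + 24k^2).
Also, for k ≥ 19 we have 2·(54k^3 + 24k^2) ≥ 54(k+1)^3 + 24(k+1)^2, since 2·(54k^3 + 24k^2) − (54(k+1)^3 + 24(k+1)^2) = 54k^3 - 138k^2 - 210k - 78, which is nonnegative for all k ≥ 19.
Combining, 2^(k + 1) ≥ 54(k+1)^3 + 24(k+1)^2.
By the principle of mathematical induction, the result holds for all m ≥ 19.
Hence the smallest such N is 19.

N = 19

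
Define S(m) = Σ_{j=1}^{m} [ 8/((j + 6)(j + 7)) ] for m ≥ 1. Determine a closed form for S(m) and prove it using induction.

We claim S(m) = 8m/(7(m + 7)) for all m ≥ 1.
For the base case m = 1: S(1) = 1/7, and the closed form gives 1/7. They agree.
Suppose the result is true for m = j, so S(j) = 8j/(7(j + 7)).
Then S(j+1) = S(j) + (8/((j + 7)(j + 8))) = (8j/(7(j + 7))) + (8/((j + 7)(j + 8))).
Simplifying, S(j+1) = 8(j + 1)/(7(j + 8)) = 8(j+1)/(7((j+1) + 7)),
which is the closed form with m = j+1.
This completes the induction.

S(m) = 8m/(7(m + 7))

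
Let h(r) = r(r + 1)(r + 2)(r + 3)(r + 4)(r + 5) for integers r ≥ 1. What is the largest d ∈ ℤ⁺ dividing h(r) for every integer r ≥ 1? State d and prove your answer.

Computing the first values: h(1) = 720 and h(2) = 5040; gcd(720, 5040) = 720, so d ≤ 720.
We prove 720 | r(r + 1)(r + 2)(r + 3)(r + 4)(r + 5) for all r ≥ 1 by induction on r.
For the base case r = 1: h(1) = 720 = 720·(1), so 720 | h(1).
Inductive step: suppose the statement holds for some p ≥ 1, i.e. 720 | h(p). Then
h(p+1) − h(p) = (p+1)·(p+2)·(p+3)·(p+4)·(p+5)·(p+6) − p·(p+1)·(p+2)·(p+3)·(p+4)·(p+5) = (p+1)·(p+2)·(p+3)·(p+4)·(p+5)·[(p+6) − p] = 6·(p+1)·(p+2)·(p+3)·(p+4)·(p+5). The product of 5 consecutive integers is divisible by (5)! = 120, so h(p+1) − h(p) is divisible by 6·120 = 720. By the inductive hypothesis 720 | h(p), hence 720 | h(p+1).
This completes the induction.
Therefore the largest such d is 720.

d = 720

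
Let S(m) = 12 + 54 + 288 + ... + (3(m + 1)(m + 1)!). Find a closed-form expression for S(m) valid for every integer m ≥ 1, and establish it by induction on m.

We claim S(m) = 3(m + 2)! - 6 for all m ≥ 1.
Base case (m = 1): S(1) = 12, and the closed form gives 12. They agree.
Suppose the result is true for m = i, so S(i) = 3(i + 2)! - 6.
Then S(i+1) = S(i) + (3(i + 2)(i + 2)!) = (3(i + 2)! - 6) + (3(i + 2)(i + 2)!).
Simplifying, S(i+1) = 3((i+1) + 2)! - 6,
which is the closed form with m = i+1.
Hence, by induction on m, the claim holds for every m ≥ 1.

S(m) = 3(m + 2)! - 6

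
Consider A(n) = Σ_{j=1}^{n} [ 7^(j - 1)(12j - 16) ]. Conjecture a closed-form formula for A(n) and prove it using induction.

A(n) = 7^n(2n - 3) + 3

We claim A(n) = 7^n(2n - 3) + 3 for all n ≥ 1.
Base case (n = 1): A(1) = -4, and the closed form gives -4. They agree.
For the inductive step, assume it holds for an arbitrary j ≥ 1, so A(j) = 7^j(2j - 3) + 3.
Then A(j+1) = A(j) + (7^j(12j - 4)) = (7^j(2j - 3) + 3) + (7^j(12j - 4)).
Simplifying, A(j+1) = 14·7^j·j - 7·7^j + 3 = 7^(j+1)(2(j+1) - 3) + 3,
which is the closed form with n = j+1.
This completes the induction.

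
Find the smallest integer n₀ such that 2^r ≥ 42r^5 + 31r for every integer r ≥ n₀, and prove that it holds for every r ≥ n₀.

n₀ = 30

At r = 29: 536870912 < 861469157, so the inequality fails and n₀ ≥ 30. We prove 2^r ≥ 42r^5 + 31r for all r ≥ 30.
When r = 30: 2^r = 1073741824 and 42r^5 + 31r = 1020600930, so 1073741824 ≥ 1020600930.
Inductive step: assume the claim holds for r = m, so 2^m ≥ 42m^5 + 31m.
Then 2^(m + 1) = 2·(2^m) ≥ 2·(42m^5 + 31m).
Also, for m ≥ 30 we have 2·(42m^5 + 31m) ≥ 42(m+1)^5 + 31(m+1), since 2·(42m^5 + 31m) − (42(m+1)^5 + 31(m+1)) = 42m^5 - 210m^4 - 420m^3 - 420m^2 - 179m - 73, which is nonnegative for all m ≥ 30.
Combining, 2^(m + 1) ≥ 42(m+1)^5 + 31(m+1).
This completes the induction.
Hence the smallest such n₀ is 30.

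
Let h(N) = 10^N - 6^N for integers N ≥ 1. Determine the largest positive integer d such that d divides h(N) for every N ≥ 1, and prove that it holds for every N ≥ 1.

d = 4

Computing the first values: h(1) = 4 and h(2) = 64; gcd(4, 64) = 4, so d ≤ 4.
We prove 4 | 10^N - 6^N for all N ≥ 1 by induction on N.
Base step (N = 1): h(1) = 4 = 4·(1), so 4 | h(1).
Inductive step: suppose the statement holds for some j ≥ 1, i.e. 4 | h(j). Then
10^{j+1} − 6^{j+1} = 10·10^j − 6·6^j = 10·(10^j − 6^j) + (4)·6^j. The first term is divisible by 4 by the inductive hypothesis, and the second term (4)·6^j is divisible by 4 since 4 | 4. Hence 4 | h(j+1).
By the principle of mathematical induction, the result holds for all N ≥ 1.
Therefore the largest such d is 4.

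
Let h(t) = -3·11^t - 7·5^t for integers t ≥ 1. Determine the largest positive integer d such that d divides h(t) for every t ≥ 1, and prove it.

Computing the first values: h(1) = -68 and h(2) = -538; gcd(-68, -538) = 2, so d ≤ 2.
We prove 2 | -3·11^t - 7·5^t for all t ≥ 1 by induction on t.
For the base case t = 1: h(1) = -68 = 2·(-34), so 2 | h(1).
Inductive step: assume the claim holds for t = r, i.e. 2 | h(r). Then
h(r+1) − 11·h(r) = (-3·11^(r+1) - 7·5^(r+1)) − 11·(-3·11^r - 7·5^r) = (-7)·5^r·(5 − 11) = (42)·5^r. Since 2 | h(r) by the inductive hypothesis, 2 | 11·h(r); and 2 | 42 since 42 = 2·21. Therefore 2 | h(r+1).
Hence, by induction on t, the claim holds for every t ≥ 1.
Therefore the largest such d is 2.

d = 2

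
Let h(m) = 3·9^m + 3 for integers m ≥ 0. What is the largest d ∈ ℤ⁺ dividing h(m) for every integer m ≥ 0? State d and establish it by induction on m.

Computing the first values: h(0) = 6 and h(1) = 30; gcd(6, 30) = 6, so d ≤ 6.
We prove 6 | 3·9^m + 3 for all m ≥ 0 by induction on m.
Base step (m = 0): h(0) = 6 = 6·(1), so 6 | h(0).
Inductive step: assume the claim holds for m = i, i.e. 6 | h(i). Then
h(i+1) = 3·9^(i+1) + 3 = 9·(3·9^i + 3) - 24 = 9·h(i) - 24. The first term is divisible by 6 by the inductive hypothesis, and -24 is divisible by 6. Hence 6 | h(i+1).
By the principle of mathematical induction, the result holds for all m ≥ 0.
Therefore the largest such d is 6.

d = 6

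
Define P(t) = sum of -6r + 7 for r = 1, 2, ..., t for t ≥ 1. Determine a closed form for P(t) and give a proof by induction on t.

P(t) = -t(3t - 4)

We claim P(t) = -t(3t - 4) for all t ≥ 1.
When t = 1: P(1) = 1, and the closed form gives 1. They agree.
Inductive step: suppose the statement holds for some r ≥ 1, so P(r) = r(-3r + 4).
Then P(r+1) = P(r) + (-6r + 1) = (r(-3r + 4)) + (-6r + 1).
Simplifying, P(r+1) = -(r + 1)(3r - 1) = -(r+1)(3(r+1) - 4),
which is the closed form with t = r+1.
By induction, the statement is established for all t ≥ 1.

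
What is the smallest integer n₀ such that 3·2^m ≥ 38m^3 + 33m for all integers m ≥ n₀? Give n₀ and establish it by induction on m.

At m = 15: 98304 < 128745, so the inequality fails and n₀ ≥ 16. We prove 3·2^m ≥ 38m^3 + 33m for all m ≥ 16.
When m = 16: 3·2^m = 196608 and 38m^3 + 33m = 156176, so 196608 ≥ 156176.
Inductive step: suppose the statement holds for some r ≥ 16, so 3·2^r ≥ 38r^3 + 33r.
Then 3·2^(r + 1) = 2·(3·2^r) ≥ 2·(38r^3 + 33r).
Also, for r ≥ 16 we have 2·(38r^3 + 33r) ≥ 38(r+1)^3 + 33(r+1), since 2·(38r^3 + 33r) − (38(r+1)^3 + 33(r+1)) = 38r^3 - 114r^2 - 81r - 71, which is nonnegative for all r ≥ 16.
Combining, 3·2^(r + 1) ≥ 38(r+1)^3 + 33(r+1).
Hence, by induction on m, the claim holds for every m ≥ 16.
Hence the smallest such n₀ is 16.

n₀ = 16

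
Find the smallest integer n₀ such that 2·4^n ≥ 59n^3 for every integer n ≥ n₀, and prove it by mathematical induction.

n₀ = 7

At n = 6: 8192 < 12744, so the inequality fails and n₀ ≥ 7. We prove 2·4^n ≥ 59n^3 for all n ≥ 7.
For the base case n = 7: 2·4^n = 32768 and 59n^3 = 20237, so 32768 ≥ 20237.
For the inductive step, assume it holds for an arbitrary p ≥ 7, so 2·4^p ≥ 59p^3.
Then 2·4^(p + 1) = 4·(2·4^p) ≥ 4·(59p^3).
Also, for p ≥ 7 we have 4·(59p^3) ≥ 59(p+1)^3, since 4 ≥ (1 + 1/p)^3 for all p ≥ 7.
Combining, 2·4^(p + 1) ≥ 59(p+1)^3.
By the principle of mathematical induction, the result holds for all n ≥ 7.
Hence the smallest such n₀ is 7.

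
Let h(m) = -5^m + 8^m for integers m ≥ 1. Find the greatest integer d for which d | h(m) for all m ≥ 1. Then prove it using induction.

d = 3

Computing the first values: h(1) = 3 and h(2) = 39; gcd(3, 39) = 3, so d ≤ 3.
We prove 3 | -5^m + 8^m for all m ≥ 1 by induction on m.
When m = 1: h(1) = 3 = 3·(1), so 3 | h(1).
Inductive step: suppose the statement holds for some p ≥ 1, i.e. 3 | h(p). Then
8^{p+1} − 5^{p+1} = 8·8^p − 5·5^p = 8·(8^p − 5^p) + (3)·5^p. The first term is divisible by 3 by the inductive hypothesis, and the second term (3)·5^p is divisible by 3 since 3 | 3. Hence 3 | h(p+1).
By the principle of mathematical induction, the result holds for all m ≥ 1.
Therefore the largest such d is 3.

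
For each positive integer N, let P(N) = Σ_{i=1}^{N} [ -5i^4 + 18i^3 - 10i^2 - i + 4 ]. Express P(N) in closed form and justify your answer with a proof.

We claim P(N) = -N(N^4 - 2N^3 - 4N^2 + N - 2) for all N ≥ 1.
Base step (N = 1): P(1) = 6, and the closed form gives 6. They agree.
For the inductive step, assume it holds for an arbitrary i ≥ 1, so P(i) = i(-i^4 + 2i^3 + 4i^2 - i + 2).
Then P(i+1) = P(i) + (-5i^4 - 2i^3 + 14i^2 + 13i + 6) = (i(-i^4 + 2i^3 + 4i^2 - i + 2)) + (-5i^4 - 2i^3 + 14i^2 + 13i + 6).
Simplifying, P(i+1) = -(i + 1)(i^4 + 2i^3 - 4i^2 - 9i - 6) = -(i+1)((i+1)^4 - 2(i+1)^3 - 4(i+1)^2 + (i+1) - 2),
which is the closed form with N = i+1.
By the principle of mathematical induction, the result holds for all N ≥ 1.

P(N) = -N(N^4 - 2N^3 - 4N^2 + N - 2)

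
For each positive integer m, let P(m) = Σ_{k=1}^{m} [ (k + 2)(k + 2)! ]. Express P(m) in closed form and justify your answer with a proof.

P(m) = (m + 3)! - 6

We claim P(m) = (m + 3)! - 6 for all m ≥ 1.
For the base case m = 1: P(1) = 18, and the closed form gives 18. They agree.
For the inductive step, assume it holds for an arbitrary k ≥ 1, so P(k) = (k + 3)! - 6.
Then P(k+1) = P(k) + ((k + 3)(k + 3)!) = ((k + 3)! - 6) + ((k + 3)(k + 3)!).
Simplifying, P(k+1) = ((k+1) + 3)! - 6,
which is the closed form with m = k+1.
Hence, by induction on m, the claim holds for every m ≥ 1.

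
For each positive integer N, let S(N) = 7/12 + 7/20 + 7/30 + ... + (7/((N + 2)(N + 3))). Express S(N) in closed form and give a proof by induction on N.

S(N) = 7N/(3(N + 3))

We claim S(N) = 7N/(3(N + 3)) for all N ≥ 1.
Base case (N = 1): S(1) = 7/12, and the closed form gives 7/12. They agree.
Inductive step: assume the claim holds for N = r, so S(r) = 7r/(3(r + 3)).
Then S(r+1) = S(r) + (7/((r + 3)(r + 4))) = (7r/(3(r + 3))) + (7/((r + 3)(r + 4))).
Simplifying, S(r+1) = 7(r + 1)/(3(r + 4)) = 7(r+1)/(3((r+1) + 3)),
which is the closed form with N = r+1.
By induction, the statement is established for all N ≥ 1.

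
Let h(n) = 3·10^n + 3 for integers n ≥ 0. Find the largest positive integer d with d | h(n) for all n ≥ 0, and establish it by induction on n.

d = 3

Computing the first values: h(0) = 6 and h(1) = 33; gcd(6, 33) = 3, so d ≤ 3.
We prove 3 | 3·10^n + 3 for all n ≥ 0 by induction on n.
Base step (n = 0): h(0) = 6 = 3·(2), so 3 | h(0).
Inductive step: suppose the statement holds for some m ≥ 0, i.e. 3 | h(m). Then
h(m+1) = 3·10^(m+1) + 3 = 10·(3·10^m + 3) - 27 = 10·h(m) - 27. The first term is divisible by 3 by the inductive hypothesis, and -27 is divisible by 3. Hence 3 | h(m+1).
By the principle of mathematical induction, the result holds for all n ≥ 0.
Therefore the largest such d is 3.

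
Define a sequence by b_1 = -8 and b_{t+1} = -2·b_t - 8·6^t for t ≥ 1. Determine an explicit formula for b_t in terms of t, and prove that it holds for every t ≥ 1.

b_t = (-2)^t - 6^t

Computing the first terms: b_1 = -8, b_2 = -32, b_3 = -224. This suggests b_t = (-2)^t - 6^t.
Base case (t = 1): the formula gives -8 = -8 = b_1.
Inductive step: assume the claim holds for t = m, so b_m = (-2)^m - 6^m.
Then b_{m+1} = -2·b_m - 8·6^m = -2·((-2)^m - 6^m) - 8·6^m = (-2)^(m + 1) - 6^(m + 1),
which is the claimed formula at t = m+1.
By induction, the statement is established for all t ≥ 1.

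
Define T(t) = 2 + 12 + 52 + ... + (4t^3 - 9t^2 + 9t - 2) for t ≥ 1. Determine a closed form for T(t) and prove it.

T(t) = t(t^3 - t^2 + t + 1)

We claim T(t) = t(t^3 - t^2 + t + 1) for all t ≥ 1.
Base step (t = 1): T(1) = 2, and the closed form gives 2. They agree.
Inductive step: assume the claim holds for t = k, so T(k) = k(k^3 - k^2 + k + 1).
Then T(k+1) = T(k) + (4k^3 + 3k^2 + 3k + 2) = (k(k^3 - k^2 + k + 1)) + (4k^3 + 3k^2 + 3k + 2).
Simplifying, T(k+1) = (k + 1)(k^3 + 2k^2 + 2k + 2) = (k+1)((k+1)^3 - (k+1)^2 + (k+1) + 1),
which is the closed form with t = k+1.
This completes the induction.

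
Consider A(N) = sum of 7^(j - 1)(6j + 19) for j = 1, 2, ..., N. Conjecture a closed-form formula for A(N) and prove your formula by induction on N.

We claim A(N) = 7^N(N + 3) - 3 for all N ≥ 1.
Base step (N = 1): A(1) = 25, and the closed form gives 25. They agree.
Suppose the result is true for N = j, so A(j) = 7^j(j + 3) - 3.
Then A(j+1) = A(j) + (7^j(6j + 25)) = (7^j(j + 3) - 3) + (7^j(6j + 25)).
Simplifying, A(j+1) = 7·7^j·j + 28·7^j - 3 = 7^(j+1)((j+1) + 3) - 3,
which is the closed form with N = j+1.
Hence, by induction on N, the claim holds for every N ≥ 1.

A(N) = 7^N(N + 3) - 3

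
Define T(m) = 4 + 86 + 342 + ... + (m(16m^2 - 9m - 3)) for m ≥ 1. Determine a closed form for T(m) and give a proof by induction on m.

We claim T(m) = m(m + 1)^2·(4m - 3) for all m ≥ 1.
Base step (m = 1): T(1) = 4, and the closed form gives 4. They agree.
Inductive step: assume the claim holds for m = j, so T(j) = j(4j^3 + 5j^2 - 2j - 3).
Then T(j+1) = T(j) + (16j^3 + 39j^2 + 27j + 4) = (j(4j^3 + 5j^2 - 2j - 3)) + (16j^3 + 39j^2 + 27j + 4).
Simplifying, T(j+1) = (j + 1)(j + 2)^2·(4j + 1) = (j+1)((j+1) + 1)^2·(4(j+1) - 3),
which is the closed form with m = j+1.
By induction, the statement is established for all m ≥ 1.

T(m) = m(m + 1)^2·(4m - 3)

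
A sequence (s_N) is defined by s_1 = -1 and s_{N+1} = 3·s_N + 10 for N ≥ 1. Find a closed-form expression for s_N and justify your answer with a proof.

Computing the first terms: s_1 = -1, s_2 = 7, s_3 = 31. This suggests s_N = 4·3^(N - 1) - 5.
Base step (N = 1): the formula gives -1 = -1 = s_1.
Suppose the result is true for N = r, so s_r = 4·3^(r - 1) - 5.
Then s_{r+1} = 3·s_r + 10 = 3·(4·3^(r - 1) - 5) + 10 = 4·3^r - 5 = 4·3^((r+1) - 1) - 5,
which is the claimed formula at N = r+1.
This completes the induction.

s_N = 4·3^(N - 1) - 5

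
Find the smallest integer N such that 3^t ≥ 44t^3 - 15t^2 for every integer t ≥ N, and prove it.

At t = 9: 19683 < 30861, so the inequality fails and N ≥ 10. We prove 3^t ≥ 44t^3 - 15t^2 for all t ≥ 10.
Base step (t = 10): 3^t = 59049 and 44t^3 - 15t^2 = 42500, so 59049 ≥ 42500.
Inductive step: suppose the statement holds for some i ≥ 10, so 3^i ≥ 44i^3 - 15i^2.
Then 3^(i + 1) = 3·(3^i) ≥ 3·(44i^3 - 15i^2).
Also, for i ≥ 10 we have 3·(44i^3 - 15i^2) ≥ 44(i+1)^3 - 15(i+1)^2, since 3·(44i^3 - 15i^2) − (44(i+1)^3 - 15(i+1)^2) = 88i^3 - 162i^2 - 102i - 29, which is nonnegative for all i ≥ 10.
Combining, 3^(i + 1) ≥ 44(i+1)^3 - 15(i+1)^2.
By the principle of mathematical induction, the result holds for all t ≥ 10.
Hence the smallest such N is 10.

N = 10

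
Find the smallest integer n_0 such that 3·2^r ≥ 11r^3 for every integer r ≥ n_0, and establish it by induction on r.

n_0 = 13

At r = 12: 12288 < 19008, so the inequality fails and n_0 ≥ 13. We prove 3·2^r ≥ 11r^3 for all r ≥ 13.
When r = 13: 3·2^r = 24576 and 11r^3 = 24167, so 24576 ≥ 24167.
Suppose the result is true for r = j, so 3·2^j ≥ 11j^3.
Then 3·2^(j + 1) = 2·(3·2^j) ≥ 2·(11j^3).
Also, for j ≥ 13 we have 2·(11j^3) ≥ 11(j+1)^3, since 2 ≥ (1 + 1/j)^3 for all j ≥ 13.
Combining, 3·2^(j + 1) ≥ 11(j+1)^3.
By induction, the statement is established for all r ≥ 13.
Hence the smallest such n_0 is 13.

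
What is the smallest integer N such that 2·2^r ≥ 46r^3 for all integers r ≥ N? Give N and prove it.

N = 17

At r = 16: 131072 < 188416, so the inequality fails and N ≥ 17. We prove 2·2^r ≥ 46r^3 for all r ≥ 17.
Base step (r = 17): 2·2^r = 262144 and 46r^3 = 225998, so 262144 ≥ 225998.
Inductive step: suppose the statement holds for some p ≥ 17, so 2·2^p ≥ 46p^3.
Then 2·2^(p + 1) = 2·(2·2^p) ≥ 2·(46p^3).
Also, for p ≥ 17 we have 2·(46p^3) ≥ 46(p+1)^3, since 2 ≥ (1 + 1/p)^3 for all p ≥ 17.
Combining, 2·2^(p + 1) ≥ 46(p+1)^3.
By induction, the statement is established for all r ≥ 17.
Hence the smallest such N is 17.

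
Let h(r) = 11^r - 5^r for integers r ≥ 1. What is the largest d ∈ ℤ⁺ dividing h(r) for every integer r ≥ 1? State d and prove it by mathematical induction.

Computing the first values: h(1) = 6 and h(2) = 96; gcd(6, 96) = 6, so d ≤ 6.
We prove 6 | 11^r - 5^r for all r ≥ 1 by induction on r.
Base case (r = 1): h(1) = 6 = 6·(1), so 6 | h(1).
Inductive step: assume the claim holds for r = k, i.e. 6 | h(k). Then
11^{k+1} − 5^{k+1} = 11·11^k − 5·5^k = 11·(11^k − 5^k) + (6)·5^k. The first term is divisible by 6 by the inductive hypothesis, and the second term (6)·5^k is divisible by 6 since 6 | 6. Hence 6 | h(k+1).
By induction, the statement is established for all r ≥ 1.
Therefore the largest such d is 6.

d = 6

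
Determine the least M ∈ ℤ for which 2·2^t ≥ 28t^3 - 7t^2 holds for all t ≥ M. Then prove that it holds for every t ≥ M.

At t = 15: 65536 < 92925, so the inequality fails and M ≥ 16. We prove 2·2^t ≥ 28t^3 - 7t^2 for all t ≥ 16.
When t = 16: 2·2^t = 131072 and 28t^3 - 7t^2 = 112896, so 131072 ≥ 112896.
Suppose the result is true for t = k, so 2·2^k ≥ 28k^3 - 7k^2.
Then 2·2^(k + 1) = 2·(2·2^k) ≥ 2·(28k^3 - 7k^2).
Also, for k ≥ 16 we have 2·(28k^3 - 7k^2) ≥ 28(k+1)^3 - 7(k+1)^2, since 2·(28k^3 - 7k^2) − (28(k+1)^3 - 7(k+1)^2) = 28k^3 - 91k^2 - 70k - 21, which is nonnegative for all k ≥ 16.
Combining, 2·2^(k + 1) ≥ 28(k+1)^3 - 7(k+1)^2.
This completes the induction.
Hence the smallest such M is 16.

M = 16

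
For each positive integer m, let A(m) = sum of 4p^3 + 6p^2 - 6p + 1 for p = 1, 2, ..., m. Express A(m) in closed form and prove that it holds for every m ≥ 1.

We claim A(m) = m(m^3 + 4m^2 + m - 1) for all m ≥ 1.
Base step (m = 1): A(1) = 5, and the closed form gives 5. They agree.
Inductive step: suppose the statement holds for some p ≥ 1, so A(p) = p(p^3 + 4p^2 + p - 1).
Then A(p+1) = A(p) + (4p^3 + 18p^2 + 18p + 5) = (p(p^3 + 4p^2 + p - 1)) + (4p^3 + 18p^2 + 18p + 5).
Simplifying, A(p+1) = (p + 1)(p^3 + 7p^2 + 12p + 5) = (p+1)((p+1)^3 + 4(p+1)^2 + (p+1) - 1),
which is the closed form with m = p+1.
This completes the induction.

A(m) = m(m^3 + 4m^2 + m - 1)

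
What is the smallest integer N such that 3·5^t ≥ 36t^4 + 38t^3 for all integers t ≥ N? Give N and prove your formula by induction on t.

N = 7

At t = 6: 46875 < 54864, so the inequality fails and N ≥ 7. We prove 3·5^t ≥ 36t^4 + 38t^3 for all t ≥ 7.
When t = 7: 3·5^t = 234375 and 36t^4 + 38t^3 = 99470, so 234375 ≥ 99470.
Inductive step: suppose the statement holds for some j ≥ 7, so 3·5^j ≥ 36j^4 + 38j^3.
Then 3·5^(j + 1) = 5·(3·5^j) ≥ 5·(36j^4 + 38j^3).
Also, for j ≥ 7 we have 5·(36j^4 + 38j^3) ≥ 36(j+1)^4 + 38(j+1)^3, since 5·(36j^4 + 38j^3) − (36(j+1)^4 + 38(j+1)^3) = 144j^4 + 8j^3 - 330j^2 - 258j - 74, which is nonnegative for all j ≥ 7.
Combining, 3·5^(j + 1) ≥ 36(j+1)^4 + 38(j+1)^3.
By the principle of mathematical induction, the result holds for all t ≥ 7.
Hence the smallest such N is 7.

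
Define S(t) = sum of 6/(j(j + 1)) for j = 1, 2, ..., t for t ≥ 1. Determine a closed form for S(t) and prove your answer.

We claim S(t) = 6t/(t + 1) for all t ≥ 1.
For the base case t = 1: S(1) = 3, and the closed form gives 3. They agree.
Inductive step: suppose the statement holds for some j ≥ 1, so S(j) = 6j/(j + 1).
Then S(j+1) = S(j) + (6/((j + 1)(j + 2))) = (6j/(j + 1)) + (6/((j + 1)(j + 2))).
Simplifying, S(j+1) = 6(j + 1)/(j + 2) = 6(j+1)/((j+1) + 1),
which is the closed form with t = j+1.
By induction, the statement is established for all t ≥ 1.

S(t) = 6t/(t + 1)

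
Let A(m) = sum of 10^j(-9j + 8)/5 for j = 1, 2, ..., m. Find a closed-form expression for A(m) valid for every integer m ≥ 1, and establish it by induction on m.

A(m) = 2·10^m(-m + 1) - 2

We claim A(m) = 2·10^m(-m + 1) - 2 for all m ≥ 1.
For the base case m = 1: A(1) = -2, and the closed form gives -2. They agree.
Inductive step: suppose the statement holds for some j ≥ 1, so A(j) = 2·10^j(-j + 1) - 2.
Then A(j+1) = A(j) + (10^j(-18j - 2)) = (2·10^j(-j + 1) - 2) + (10^j(-18j - 2)).
Simplifying, A(j+1) = -20·10^j·j - 2 = 2·10^(j+1)(-(j+1) + 1) - 2,
which is the closed form with m = j+1.
By induction, the statement is established for all m ≥ 1.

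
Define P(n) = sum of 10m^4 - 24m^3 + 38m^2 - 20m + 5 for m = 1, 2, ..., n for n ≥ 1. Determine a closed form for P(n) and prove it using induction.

P(n) = n(2n^4 - n^3 + 4n^2 + 3n + 1)

We claim P(n) = n(2n^4 - n^3 + 4n^2 + 3n + 1) for all n ≥ 1.
For the base case n = 1: P(1) = 9, and the closed form gives 9. They agree.
Inductive step: suppose the statement holds for some m ≥ 1, so P(m) = m(2m^4 - m^3 + 4m^2 + 3m + 1).
Then P(m+1) = P(m) + (10m^4 + 16m^3 + 26m^2 + 24m + 9) = (m(2m^4 - m^3 + 4m^2 + 3m + 1)) + (10m^4 + 16m^3 + 26m^2 + 24m + 9).
Simplifying, P(m+1) = (m + 1)(2m^4 + 7m^3 + 13m^2 + 16m + 9) = (m+1)(2(m+1)^4 - (m+1)^3 + 4(m+1)^2 + 3(m+1) + 1),
which is the closed form with n = m+1.
This completes the induction.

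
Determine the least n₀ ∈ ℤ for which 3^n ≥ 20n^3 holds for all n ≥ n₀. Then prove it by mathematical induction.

n₀ = 9

At n = 8: 6561 < 10240, so the inequality fails and n₀ ≥ 9. We prove 3^n ≥ 20n^3 for all n ≥ 9.
Base case (n = 9): 3^n = 19683 and 20n^3 = 14580, so 19683 ≥ 14580.
Inductive step: suppose the statement holds for some p ≥ 9, so 3^p ≥ 20p^3.
Then 3^(p + 1) = 3·(3^p) ≥ 3·(20p^3).
Also, for p ≥ 9 we have 3·(20p^3) ≥ 20(p+1)^3, since 3 ≥ (1 + 1/p)^3 for all p ≥ 9.
Combining, 3^(p + 1) ≥ 20(p+1)^3.
By the principle of mathematical induction, the result holds for all n ≥ 9.
Hence the smallest such n₀ is 9.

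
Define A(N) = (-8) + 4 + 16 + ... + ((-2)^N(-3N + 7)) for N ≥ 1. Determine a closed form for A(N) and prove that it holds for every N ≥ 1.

We claim A(N) = 2(-2)^N(-N + 2) - 4 for all N ≥ 1.
When N = 1: A(1) = -8, and the closed form gives -8. They agree.
Inductive step: suppose the statement holds for some m ≥ 1, so A(m) = 2(-2)^m(-m + 2) - 4.
Then A(m+1) = A(m) + ((-2)^(m + 1)(-3m + 4)) = (2(-2)^m(-m + 2) - 4) + ((-2)^(m + 1)(-3m + 4)).
Simplifying, A(m+1) = 4(-2)^m·m - 4(-2)^m - 4 = 2(-2)^(m+1)(-(m+1) + 2) - 4,
which is the closed form with N = m+1.
This completes the induction.

A(N) = 2(-2)^N(-N + 2) - 4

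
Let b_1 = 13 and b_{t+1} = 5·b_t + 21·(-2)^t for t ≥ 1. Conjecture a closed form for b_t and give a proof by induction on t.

Computing the first terms: b_1 = 13, b_2 = 23, b_3 = 199. This suggests b_t = -3(-2)^t + 7·5^(t - 1).
Base step (t = 1): the formula gives 13 = 13 = b_1.
For the inductive step, assume it holds for an arbitrary i ≥ 1, so b_i = -3(-2)^i + 7·5^(i - 1).
Then b_{i+1} = 5·b_i + 21·(-2)^i = 5·(-3(-2)^i + 7·5^(i - 1)) + 21·(-2)^i = -3(-2)^(i + 1) + 7·5^i = -3(-2)^(i+1) + 7·5^((i+1) - 1),
which is the claimed formula at t = i+1.
By the principle of mathematical induction, the result holds for all t ≥ 1.

b_t = -3(-2)^t + 7·5^(t - 1)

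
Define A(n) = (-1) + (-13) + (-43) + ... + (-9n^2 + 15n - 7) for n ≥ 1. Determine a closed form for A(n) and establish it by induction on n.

A(n) = -n(3n^2 - 3n + 1)

We claim A(n) = -n(3n^2 - 3n + 1) for all n ≥ 1.
Base case (n = 1): A(1) = -1, and the closed form gives -1. They agree.
For the inductive step, assume it holds for an arbitrary j ≥ 1, so A(j) = j(-3j^2 + 3j - 1).
Then A(j+1) = A(j) + (15j - 9(j + 1)^2 + 8) = (j(-3j^2 + 3j - 1)) + (15j - 9(j + 1)^2 + 8).
Simplifying, A(j+1) = -(j + 1)(3j^2 + 3j + 1) = -(j+1)(3(j+1)^2 - 3(j+1) + 1),
which is the closed form with n = j+1.
By the principle of mathematical induction, the result holds for all n ≥ 1.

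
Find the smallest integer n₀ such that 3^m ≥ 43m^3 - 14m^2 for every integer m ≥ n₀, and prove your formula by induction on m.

At m = 9: 19683 < 30213, so the inequality fails and n₀ ≥ 10. We prove 3^m ≥ 43m^3 - 14m^2 for all m ≥ 10.
For the base case m = 10: 3^m = 59049 and 43m^3 - 14m^2 = 41600, so 59049 ≥ 41600.
Suppose the result is true for m = r, so 3^r ≥ 43r^3 - 14r^2.
Then 3^(r + 1) = 3·(3^r) ≥ 3·(43r^3 - 14r^2).
Also, for r ≥ 10 we have 3·(43r^3 - 14r^2) ≥ 43(r+1)^3 - 14(r+1)^2, since 3·(43r^3 - 14r^2) − (43(r+1)^3 - 14(r+1)^2) = 86r^3 - 157r^2 - 101r - 29, which is nonnegative for all r ≥ 10.
Combining, 3^(r + 1) ≥ 43(r+1)^3 - 14(r+1)^2.
By induction, the statement is established for all m ≥ 10.
Hence the smallest such n₀ is 10.

n₀ = 10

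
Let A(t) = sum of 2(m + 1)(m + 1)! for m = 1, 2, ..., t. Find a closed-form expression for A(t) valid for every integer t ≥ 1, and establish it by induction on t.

A(t) = 2(t + 2)! - 4

We claim A(t) = 2(t + 2)! - 4 for all t ≥ 1.
Base step (t = 1): A(1) = 8, and the closed form gives 8. They agree.
Suppose the result is true for t = m, so A(m) = 2(m + 2)! - 4.
Then A(m+1) = A(m) + (2(m + 2)(m + 2)!) = (2(m + 2)! - 4) + (2(m + 2)(m + 2)!).
Simplifying, A(m+1) = 2((m+1) + 2)! - 4,
which is the closed form with t = m+1.
By the principle of mathematical induction, the result holds for all t ≥ 1.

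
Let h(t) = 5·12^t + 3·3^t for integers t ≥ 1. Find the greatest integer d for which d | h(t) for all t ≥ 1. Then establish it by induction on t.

d = 3

Computing the first values: h(1) = 69 and h(2) = 747; gcd(69, 747) = 3, so d ≤ 3.
We prove 3 | 5·12^t + 3·3^t for all t ≥ 1 by induction on t.
Base step (t = 1): h(1) = 69 = 3·(23), so 3 | h(1).
Inductive step: suppose the statement holds for some j ≥ 1, i.e. 3 | h(j). Then
h(j+1) − 12·h(j) = (5·12^(j+1) + 3·3^(j+1)) − 12·(5·12^j + 3·3^j) = (3)·3^j·(3 − 12) = (-27)·3^j. Since 3 | h(j) by the inductive hypothesis, 3 | 12·h(j); and 3 | -27 since -27 = 3·-9. Therefore 3 | h(j+1).
This completes the induction.
Therefore the largest such d is 3.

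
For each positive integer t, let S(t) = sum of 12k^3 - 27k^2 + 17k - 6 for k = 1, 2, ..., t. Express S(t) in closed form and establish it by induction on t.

S(t) = t(3t^3 - 3t^2 - 2t - 2)

We claim S(t) = t(3t^3 - 3t^2 - 2t - 2) for all t ≥ 1.
When t = 1: S(1) = -4, and the closed form gives -4. They agree.
Inductive step: suppose the statement holds for some k ≥ 1, so S(k) = k(3k^3 - 3k^2 - 2k - 2).
Then S(k+1) = S(k) + (12k^3 + 9k^2 - k - 4) = (k(3k^3 - 3k^2 - 2k - 2)) + (12k^3 + 9k^2 - k - 4).
Simplifying, S(k+1) = (k + 1)(3k^3 + 6k^2 + k - 4) = (k+1)(3(k+1)^3 - 3(k+1)^2 - 2(k+1) - 2),
which is the closed form with t = k+1.
By the principle of mathematical induction, the result holds for all t ≥ 1.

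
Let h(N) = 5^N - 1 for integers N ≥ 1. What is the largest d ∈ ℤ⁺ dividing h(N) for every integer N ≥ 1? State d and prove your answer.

d = 4

Computing the first values: h(1) = 4 and h(2) = 24; gcd(4, 24) = 4, so d ≤ 4.
We prove 4 | 5^N - 1 for all N ≥ 1 by induction on N.
Base step (N = 1): h(1) = 4 = 4·(1), so 4 | h(1).
Inductive step: suppose the statement holds for some j ≥ 1, i.e. 4 | h(j). Then
5^{j+1} − 1^{j+1} = 5·5^j − 1·1^j = 5·(5^j − 1^j) + (4)·1^j. The first term is divisible by 4 by the inductive hypothesis, and the second term (4)·1^j is divisible by 4 since 4 | 4. Hence 4 | h(j+1).
By induction, the statement is established for all N ≥ 1.
Therefore the largest such d is 4.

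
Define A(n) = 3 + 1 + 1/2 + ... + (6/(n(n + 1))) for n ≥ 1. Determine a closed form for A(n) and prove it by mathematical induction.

A(n) = 6n/(n + 1)

We claim A(n) = 6n/(n + 1) for all n ≥ 1.
Base step (n = 1): A(1) = 3, and the closed form gives 3. They agree.
Suppose the result is true for n = j, so A(j) = 6j/(j + 1).
Then A(j+1) = A(j) + (6/((j + 1)(j + 2))) = (6j/(j + 1)) + (6/((j + 1)(j + 2))).
Simplifying, A(j+1) = 6(j + 1)/(j + 2) = 6(j+1)/((j+1) + 1),
which is the closed form with n = j+1.
Hence, by induction on n, the claim holds for every n ≥ 1.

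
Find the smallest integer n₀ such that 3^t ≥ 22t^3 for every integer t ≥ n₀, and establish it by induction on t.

At t = 8: 6561 < 11264, so the inequality fails and n₀ ≥ 9. We prove 3^t ≥ 22t^3 for all t ≥ 9.
Base case (t = 9): 3^t = 19683 and 22t^3 = 16038, so 19683 ≥ 16038.
Suppose the result is true for t = r, so 3^r ≥ 22r^3.
Then 3^(r + 1) = 3·(3^r) ≥ 3·(22r^3).
Also, for r ≥ 9 we have 3·(22r^3) ≥ 22(r+1)^3, since 3 ≥ (1 + 1/r)^3 for all r ≥ 9.
Combining, 3^(r + 1) ≥ 22(r+1)^3.
By induction, the statement is established for all t ≥ 9.
Hence the smallest such n₀ is 9.

n₀ = 9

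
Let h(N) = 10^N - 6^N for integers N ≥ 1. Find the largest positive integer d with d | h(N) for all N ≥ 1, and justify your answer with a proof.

d = 4

Computing the first values: h(1) = 4 and h(2) = 64; gcd(4, 64) = 4, so d ≤ 4.
We prove 4 | 10^N - 6^N for all N ≥ 1 by induction on N.
Base step (N = 1): h(1) = 4 = 4·(1), so 4 | h(1).
For the inductive step, assume it holds for an arbitrary r ≥ 1, i.e. 4 | h(r). Then
10^{r+1} − 6^{r+1} = 10·10^r − 6·6^r = 10·(10^r − 6^r) + (4)·6^r. The first term is divisible by 4 by the inductive hypothesis, and the second term (4)·6^r is divisible by 4 since 4 | 4. Hence 4 | h(r+1).
This completes the induction.
Therefore the largest such d is 4.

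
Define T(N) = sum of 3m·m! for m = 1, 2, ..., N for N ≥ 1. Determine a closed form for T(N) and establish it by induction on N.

T(N) = 3(N + 1)! - 3

We claim T(N) = 3(N + 1)! - 3 for all N ≥ 1.
Base case (N = 1): T(1) = 3, and the closed form gives 3. They agree.
Inductive step: suppose the statement holds for some m ≥ 1, so T(m) = 3(m + 1)! - 3.
Then T(m+1) = T(m) + (3(m + 1)(m + 1)!) = (3(m + 1)! - 3) + (3(m + 1)(m + 1)!).
Simplifying, T(m+1) = 3((m+1) + 1)! - 3,
which is the closed form with N = m+1.
This completes the induction.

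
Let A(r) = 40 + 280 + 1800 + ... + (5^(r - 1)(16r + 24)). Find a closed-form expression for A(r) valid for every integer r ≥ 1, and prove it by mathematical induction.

We claim A(r) = 5^r(4r + 5) - 5 for all r ≥ 1.
For the base case r = 1: A(1) = 40, and the closed form gives 40. They agree.
Suppose the result is true for r = k, so A(k) = 5^k(4k + 5) - 5.
Then A(k+1) = A(k) + (5^k(16k + 40)) = (5^k(4k + 5) - 5) + (5^k(16k + 40)).
Simplifying, A(k+1) = 20·5^k·k + 45·5^k - 5 = 5^(k+1)(4(k+1) + 5) - 5,
which is the closed form with r = k+1.
By the principle of mathematical induction, the result holds for all r ≥ 1.

A(r) = 5^r(4r + 5) - 5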